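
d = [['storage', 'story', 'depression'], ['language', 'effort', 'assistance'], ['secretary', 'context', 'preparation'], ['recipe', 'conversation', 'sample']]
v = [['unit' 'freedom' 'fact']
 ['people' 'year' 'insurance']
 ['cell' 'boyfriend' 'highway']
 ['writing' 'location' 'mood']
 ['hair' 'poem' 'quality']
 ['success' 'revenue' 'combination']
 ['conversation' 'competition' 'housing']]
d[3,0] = 'recipe'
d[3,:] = ['recipe', 'conversation', 'sample']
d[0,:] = ['storage', 'story', 'depression']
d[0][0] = 'storage'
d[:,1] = ['story', 'effort', 'context', 'conversation']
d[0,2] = 'depression'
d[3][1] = 'conversation'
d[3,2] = 'sample'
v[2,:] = ['cell', 'boyfriend', 'highway']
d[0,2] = 'depression'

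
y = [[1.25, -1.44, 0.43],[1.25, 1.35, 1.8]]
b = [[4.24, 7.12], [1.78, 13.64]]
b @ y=[[14.2, 3.51, 14.64], [19.28, 15.85, 25.32]]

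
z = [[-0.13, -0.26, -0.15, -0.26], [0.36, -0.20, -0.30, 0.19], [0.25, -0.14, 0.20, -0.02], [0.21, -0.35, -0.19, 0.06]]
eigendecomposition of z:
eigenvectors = [[(0.6+0j), (0.6-0j), (-0.03+0j), (-0.42+0j)], [(-0.03-0.56j), -0.03+0.56j, (-0.52+0j), -0.52+0.00j], [(-0.05-0.26j), -0.05+0.26j, (0.85+0j), (0.4+0j)], [0.25-0.43j, (0.25+0.43j), (0.08+0j), (0.64+0j)]]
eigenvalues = [(-0.22+0.5j), (-0.22-0.5j), (0.28+0j), (0.09+0j)]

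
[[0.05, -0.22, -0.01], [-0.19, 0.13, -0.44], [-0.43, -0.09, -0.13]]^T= [[0.05, -0.19, -0.43], [-0.22, 0.13, -0.09], [-0.01, -0.44, -0.13]]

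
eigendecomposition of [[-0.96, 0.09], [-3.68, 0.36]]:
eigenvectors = [[-0.26,-0.09], [-0.97,-1.0]]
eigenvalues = [-0.62, 0.02]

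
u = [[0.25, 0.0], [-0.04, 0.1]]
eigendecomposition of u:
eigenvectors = [[0.00,0.97], [1.00,-0.26]]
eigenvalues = [0.1, 0.25]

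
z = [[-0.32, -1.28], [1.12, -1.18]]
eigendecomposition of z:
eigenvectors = [[0.73+0.00j, (0.73-0j)], [0.25-0.64j, (0.25+0.64j)]]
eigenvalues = [(-0.75+1.12j), (-0.75-1.12j)]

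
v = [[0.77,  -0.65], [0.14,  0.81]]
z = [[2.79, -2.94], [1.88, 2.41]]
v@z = [[0.93, -3.83], [1.91, 1.54]]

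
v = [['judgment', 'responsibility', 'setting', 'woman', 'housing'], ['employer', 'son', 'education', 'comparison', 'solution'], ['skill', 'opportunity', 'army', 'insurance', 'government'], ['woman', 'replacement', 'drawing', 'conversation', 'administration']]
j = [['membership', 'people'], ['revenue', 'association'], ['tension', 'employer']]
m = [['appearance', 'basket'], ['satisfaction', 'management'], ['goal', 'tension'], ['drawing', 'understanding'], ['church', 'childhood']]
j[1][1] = 'association'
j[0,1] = 'people'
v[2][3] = 'insurance'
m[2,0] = 'goal'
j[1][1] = 'association'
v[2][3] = 'insurance'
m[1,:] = ['satisfaction', 'management']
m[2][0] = 'goal'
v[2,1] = 'opportunity'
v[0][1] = 'responsibility'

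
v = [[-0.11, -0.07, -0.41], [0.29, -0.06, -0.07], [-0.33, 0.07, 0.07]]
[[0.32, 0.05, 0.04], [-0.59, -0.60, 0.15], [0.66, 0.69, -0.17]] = v@ [[-2.56, -1.74, 0.81], [-2.99, 1.57, 2.13], [0.41, 0.08, -0.67]]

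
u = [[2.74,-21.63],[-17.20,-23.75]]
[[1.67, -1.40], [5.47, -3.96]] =u @[[-0.18, 0.12], [-0.10, 0.08]]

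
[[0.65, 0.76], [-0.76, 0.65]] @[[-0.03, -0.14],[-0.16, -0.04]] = [[-0.14, -0.12], [-0.08, 0.08]]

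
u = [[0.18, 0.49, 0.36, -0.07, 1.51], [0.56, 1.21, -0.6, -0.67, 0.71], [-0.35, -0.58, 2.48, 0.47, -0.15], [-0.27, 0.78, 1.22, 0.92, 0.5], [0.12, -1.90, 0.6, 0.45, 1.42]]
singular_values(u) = [3.38, 2.24, 2.23, 0.81, 0.18]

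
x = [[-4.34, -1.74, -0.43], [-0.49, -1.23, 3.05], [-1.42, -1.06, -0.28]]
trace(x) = -5.85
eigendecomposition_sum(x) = [[-5.03+0.00j, (-2.46-0j), (1.37-0j)], [0.82-0.00j, 0.40+0.00j, (-0.22+0j)], [-1.60+0.00j, (-0.79-0j), 0.44-0.00j]] + [[(0.35+0.11j), 0.36-0.20j, -0.90-0.46j], [-0.65-0.37j, -0.82+0.26j, 1.64+1.29j], [0.09-0.25j, (-0.14-0.27j), -0.36+0.64j]] + [[0.35-0.11j,(0.36+0.2j),(-0.9+0.46j)], [(-0.65+0.37j),(-0.82-0.26j),1.64-1.29j], [(0.09+0.25j),-0.14+0.27j,-0.36-0.64j]]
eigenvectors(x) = [[(-0.94+0j), 0.41-0.08j, 0.41+0.08j], [0.15+0.00j, -0.86+0.00j, -0.86-0.00j], [(-0.3+0j), -0.05-0.30j, -0.05+0.30j]]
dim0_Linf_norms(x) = [4.34, 1.74, 3.05]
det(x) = -7.22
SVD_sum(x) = [[-4.18, -2.03, 0.14], [-0.96, -0.47, 0.03], [-1.56, -0.76, 0.05]] + [[-0.1,0.16,-0.61], [0.47,-0.76,3.02], [-0.03,0.05,-0.21]] + [[-0.06, 0.13, 0.04], [-0.0, 0.00, 0.00], [0.17, -0.36, -0.12]]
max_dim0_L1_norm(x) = 6.25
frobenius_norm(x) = 6.03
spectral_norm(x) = 5.07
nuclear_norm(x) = 8.74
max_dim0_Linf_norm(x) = 4.34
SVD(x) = [[-0.92,0.2,-0.35], [-0.21,-0.98,-0.0], [-0.34,0.07,0.94]] @ diag([5.074872408906317, 3.220611345815568, 0.4419644697545688]) @ [[0.9,0.44,-0.03], [-0.15,0.24,-0.96], [0.41,-0.87,-0.28]]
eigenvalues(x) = [(-4.19+0j), (-0.83+1.02j), (-0.83-1.02j)]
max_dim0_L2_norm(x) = 4.59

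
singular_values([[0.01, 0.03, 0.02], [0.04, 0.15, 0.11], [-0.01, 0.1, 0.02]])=[0.21, 0.05, 0.0]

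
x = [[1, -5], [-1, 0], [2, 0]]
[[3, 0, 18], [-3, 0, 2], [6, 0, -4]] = x @ [[3, 0, -2], [0, 0, -4]]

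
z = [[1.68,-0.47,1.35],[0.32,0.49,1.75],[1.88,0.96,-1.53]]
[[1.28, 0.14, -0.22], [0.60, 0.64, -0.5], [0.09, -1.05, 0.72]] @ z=[[1.78, -0.74, 2.31], [0.27, -0.45, 2.7], [1.17, 0.13, -2.82]]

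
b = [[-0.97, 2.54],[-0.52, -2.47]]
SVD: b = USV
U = [[-0.74, 0.68], [0.68, 0.74]]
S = [3.56, 1.04]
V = [[0.1, -0.99],[-0.99, -0.1]]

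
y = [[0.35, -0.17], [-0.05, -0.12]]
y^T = [[0.35, -0.05], [-0.17, -0.12]]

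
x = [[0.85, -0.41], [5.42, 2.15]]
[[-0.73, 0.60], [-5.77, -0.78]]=x @ [[-0.97,0.24], [-0.24,-0.97]]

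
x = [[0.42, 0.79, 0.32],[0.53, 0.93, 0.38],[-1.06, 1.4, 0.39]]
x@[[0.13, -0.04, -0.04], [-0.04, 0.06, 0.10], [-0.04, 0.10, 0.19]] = [[0.01, 0.06, 0.12],  [0.02, 0.07, 0.14],  [-0.21, 0.17, 0.26]]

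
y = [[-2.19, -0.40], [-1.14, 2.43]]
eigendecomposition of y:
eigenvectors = [[-0.97,0.08], [-0.23,-1.0]]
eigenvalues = [-2.29, 2.53]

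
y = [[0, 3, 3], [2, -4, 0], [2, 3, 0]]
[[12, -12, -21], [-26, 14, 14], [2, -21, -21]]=y @ [[-5, -3, -3], [4, -5, -5], [0, 1, -2]]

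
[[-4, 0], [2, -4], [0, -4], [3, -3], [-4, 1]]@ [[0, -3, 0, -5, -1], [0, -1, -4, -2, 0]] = [[0, 12, 0, 20, 4], [0, -2, 16, -2, -2], [0, 4, 16, 8, 0], [0, -6, 12, -9, -3], [0, 11, -4, 18, 4]]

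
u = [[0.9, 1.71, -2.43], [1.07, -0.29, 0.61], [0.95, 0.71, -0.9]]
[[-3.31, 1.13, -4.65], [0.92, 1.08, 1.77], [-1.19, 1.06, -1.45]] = u @ [[0.15, 1.11, 0.59], [-0.75, -0.58, -1.14], [0.89, -0.46, 1.33]]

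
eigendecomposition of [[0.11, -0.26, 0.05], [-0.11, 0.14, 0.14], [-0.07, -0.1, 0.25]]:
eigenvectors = [[0.85, 0.82, 0.79], [0.32, -0.58, -0.06], [0.43, 0.01, 0.61]]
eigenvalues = [0.04, 0.29, 0.17]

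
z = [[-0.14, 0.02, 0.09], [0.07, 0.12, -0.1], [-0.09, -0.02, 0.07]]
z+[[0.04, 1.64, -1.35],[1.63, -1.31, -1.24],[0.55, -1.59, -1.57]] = [[-0.1, 1.66, -1.26], [1.7, -1.19, -1.34], [0.46, -1.61, -1.50]]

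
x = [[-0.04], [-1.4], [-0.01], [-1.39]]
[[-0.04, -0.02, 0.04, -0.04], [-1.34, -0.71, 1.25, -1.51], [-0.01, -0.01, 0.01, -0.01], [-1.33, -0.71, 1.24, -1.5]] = x @ [[0.96,0.51,-0.89,1.08]]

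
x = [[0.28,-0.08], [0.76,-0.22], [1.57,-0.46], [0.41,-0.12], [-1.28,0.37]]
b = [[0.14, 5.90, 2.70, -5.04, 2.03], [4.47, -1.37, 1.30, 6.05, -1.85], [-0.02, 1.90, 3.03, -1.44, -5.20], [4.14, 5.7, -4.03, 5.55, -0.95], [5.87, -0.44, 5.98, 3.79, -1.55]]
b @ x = [[4.10,  -1.20], [7.1,  -2.06], [12.26,  -3.56], [2.66,  -0.75], [14.24,  -4.15]]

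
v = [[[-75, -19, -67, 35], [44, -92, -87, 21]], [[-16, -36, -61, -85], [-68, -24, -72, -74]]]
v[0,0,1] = -19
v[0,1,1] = -92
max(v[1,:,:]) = -16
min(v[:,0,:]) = -85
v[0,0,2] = -67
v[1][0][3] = -85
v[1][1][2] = -72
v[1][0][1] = -36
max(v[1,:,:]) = -16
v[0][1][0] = 44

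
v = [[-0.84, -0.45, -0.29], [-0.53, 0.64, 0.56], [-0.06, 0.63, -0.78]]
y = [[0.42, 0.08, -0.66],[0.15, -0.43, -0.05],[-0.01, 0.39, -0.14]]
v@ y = [[-0.42, 0.01, 0.62], [-0.13, -0.1, 0.24], [0.08, -0.58, 0.12]]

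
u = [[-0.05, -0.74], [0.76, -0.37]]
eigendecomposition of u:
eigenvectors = [[0.15+0.69j, (0.15-0.69j)], [0.71+0.00j, 0.71-0.00j]]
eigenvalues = [(-0.21+0.73j), (-0.21-0.73j)]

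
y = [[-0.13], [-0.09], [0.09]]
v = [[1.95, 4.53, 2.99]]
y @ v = [[-0.25, -0.59, -0.39], [-0.18, -0.41, -0.27], [0.18, 0.41, 0.27]]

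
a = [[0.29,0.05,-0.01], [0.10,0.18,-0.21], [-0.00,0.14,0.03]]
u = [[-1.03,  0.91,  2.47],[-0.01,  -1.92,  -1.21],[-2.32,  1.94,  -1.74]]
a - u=[[1.32, -0.86, -2.48],[0.11, 2.1, 1.00],[2.32, -1.80, 1.77]]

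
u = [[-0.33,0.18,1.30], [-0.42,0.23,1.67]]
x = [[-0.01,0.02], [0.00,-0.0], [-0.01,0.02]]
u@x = [[-0.01, 0.02], [-0.01, 0.02]]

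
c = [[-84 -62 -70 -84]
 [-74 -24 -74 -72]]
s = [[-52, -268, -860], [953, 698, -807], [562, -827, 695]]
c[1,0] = -74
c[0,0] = -84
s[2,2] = 695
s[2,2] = 695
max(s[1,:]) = 953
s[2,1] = -827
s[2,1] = -827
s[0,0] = -52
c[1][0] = -74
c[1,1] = -24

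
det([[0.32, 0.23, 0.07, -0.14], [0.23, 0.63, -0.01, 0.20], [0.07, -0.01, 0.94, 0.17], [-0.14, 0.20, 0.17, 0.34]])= 0.003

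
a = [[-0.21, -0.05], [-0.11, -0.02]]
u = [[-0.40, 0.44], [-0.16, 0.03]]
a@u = [[0.09, -0.09], [0.05, -0.05]]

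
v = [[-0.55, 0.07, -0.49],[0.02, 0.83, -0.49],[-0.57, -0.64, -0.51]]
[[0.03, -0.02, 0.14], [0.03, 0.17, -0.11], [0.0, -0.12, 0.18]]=v @[[-0.06, 0.15, -0.40], [0.04, 0.14, -0.04], [0.01, -0.11, 0.15]]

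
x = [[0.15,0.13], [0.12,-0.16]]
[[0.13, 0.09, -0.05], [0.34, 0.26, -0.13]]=x@ [[1.63, 1.22, -0.64], [-0.91, -0.68, 0.35]]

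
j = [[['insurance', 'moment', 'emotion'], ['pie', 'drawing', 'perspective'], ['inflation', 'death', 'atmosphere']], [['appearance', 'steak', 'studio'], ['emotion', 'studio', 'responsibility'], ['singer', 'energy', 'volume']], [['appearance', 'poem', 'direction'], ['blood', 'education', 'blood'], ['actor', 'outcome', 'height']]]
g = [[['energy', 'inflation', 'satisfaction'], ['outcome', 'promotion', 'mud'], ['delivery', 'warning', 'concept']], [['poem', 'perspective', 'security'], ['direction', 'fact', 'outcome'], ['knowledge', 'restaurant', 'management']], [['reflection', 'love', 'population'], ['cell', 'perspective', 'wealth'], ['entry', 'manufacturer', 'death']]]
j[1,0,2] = 'studio'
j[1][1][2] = 'responsibility'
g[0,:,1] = ['inflation', 'promotion', 'warning']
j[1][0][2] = 'studio'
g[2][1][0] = 'cell'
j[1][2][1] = 'energy'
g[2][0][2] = 'population'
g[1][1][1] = 'fact'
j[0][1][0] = 'pie'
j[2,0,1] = 'poem'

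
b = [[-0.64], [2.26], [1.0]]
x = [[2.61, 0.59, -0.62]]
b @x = [[-1.67, -0.38, 0.40],[5.90, 1.33, -1.40],[2.61, 0.59, -0.62]]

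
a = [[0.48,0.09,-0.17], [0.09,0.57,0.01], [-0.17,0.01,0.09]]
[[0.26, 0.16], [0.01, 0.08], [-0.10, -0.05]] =a @ [[0.45, 0.43], [-0.04, 0.06], [-0.28, 0.29]]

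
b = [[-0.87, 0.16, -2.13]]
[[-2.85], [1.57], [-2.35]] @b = [[2.48,-0.46,6.07], [-1.37,0.25,-3.34], [2.04,-0.38,5.01]]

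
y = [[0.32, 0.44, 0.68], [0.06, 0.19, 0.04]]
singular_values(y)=[0.88, 0.14]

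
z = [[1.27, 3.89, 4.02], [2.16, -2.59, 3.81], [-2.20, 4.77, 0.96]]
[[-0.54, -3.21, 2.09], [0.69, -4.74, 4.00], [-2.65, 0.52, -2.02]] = z@[[0.93,-0.13,0.67], [-0.05,0.25,-0.22], [-0.38,-1.00,0.52]]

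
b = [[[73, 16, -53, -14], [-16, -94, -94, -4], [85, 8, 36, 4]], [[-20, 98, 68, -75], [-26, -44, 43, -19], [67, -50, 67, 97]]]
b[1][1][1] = -44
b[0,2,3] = 4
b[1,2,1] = -50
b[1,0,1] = 98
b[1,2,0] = 67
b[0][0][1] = 16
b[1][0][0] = -20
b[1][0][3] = -75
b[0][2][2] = 36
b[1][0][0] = -20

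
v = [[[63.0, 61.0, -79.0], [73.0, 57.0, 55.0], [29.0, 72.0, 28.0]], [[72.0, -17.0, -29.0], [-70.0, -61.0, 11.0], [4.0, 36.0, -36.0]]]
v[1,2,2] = -36.0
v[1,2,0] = 4.0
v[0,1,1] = 57.0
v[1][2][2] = -36.0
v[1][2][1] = 36.0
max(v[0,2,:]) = 72.0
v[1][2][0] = 4.0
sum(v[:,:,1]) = 148.0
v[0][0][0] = 63.0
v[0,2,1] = 72.0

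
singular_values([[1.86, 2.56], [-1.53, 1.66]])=[3.22, 2.17]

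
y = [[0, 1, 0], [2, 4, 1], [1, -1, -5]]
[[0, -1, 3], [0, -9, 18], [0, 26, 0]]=y @ [[0, 0, 3], [0, -1, 3], [0, -5, 0]]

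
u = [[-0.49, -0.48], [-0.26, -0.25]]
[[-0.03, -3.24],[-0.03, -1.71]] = u@[[2.87, 4.78],[-2.86, 1.88]]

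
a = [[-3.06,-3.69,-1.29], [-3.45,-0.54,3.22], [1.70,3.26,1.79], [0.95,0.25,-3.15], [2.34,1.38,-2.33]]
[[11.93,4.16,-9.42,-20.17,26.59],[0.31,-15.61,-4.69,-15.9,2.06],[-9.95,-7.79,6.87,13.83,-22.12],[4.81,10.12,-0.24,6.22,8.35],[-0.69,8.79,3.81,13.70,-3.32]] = a @ [[-2.02, 2.37, 1.91, 3.53, -3.99], [-0.79, -2.16, 0.72, 2.78, -2.48], [-2.20, -2.67, 0.71, -0.69, -4.05]]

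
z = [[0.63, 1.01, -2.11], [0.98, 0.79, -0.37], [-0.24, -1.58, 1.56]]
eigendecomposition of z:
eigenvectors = [[-0.70+0.00j, (-0.65+0j), -0.65-0.00j], [(-0.41+0j), 0.28+0.51j, 0.28-0.51j], [(0.58+0j), (-0.06+0.48j), -0.06-0.48j]]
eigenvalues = [(2.97+0j), 0.78j, -0.78j]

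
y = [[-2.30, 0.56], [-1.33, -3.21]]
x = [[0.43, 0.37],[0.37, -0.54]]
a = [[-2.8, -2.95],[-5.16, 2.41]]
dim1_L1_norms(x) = [0.8, 0.91]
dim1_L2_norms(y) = [2.37, 3.47]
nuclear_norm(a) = 9.64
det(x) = -0.37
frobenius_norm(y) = 4.20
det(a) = -21.97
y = a @ x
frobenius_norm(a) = 7.00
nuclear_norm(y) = 5.83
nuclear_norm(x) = 1.22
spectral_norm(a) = 5.94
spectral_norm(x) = 0.67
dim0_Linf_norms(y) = [2.3, 3.21]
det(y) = 8.13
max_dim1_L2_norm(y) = 3.47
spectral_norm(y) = 3.51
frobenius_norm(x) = 0.87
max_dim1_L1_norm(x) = 0.91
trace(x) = -0.11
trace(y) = -5.51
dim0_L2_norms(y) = [2.66, 3.26]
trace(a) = -0.39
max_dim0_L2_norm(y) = 3.26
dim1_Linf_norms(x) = [0.43, 0.54]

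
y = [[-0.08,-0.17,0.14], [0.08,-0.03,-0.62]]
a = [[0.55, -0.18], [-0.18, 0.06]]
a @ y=[[-0.06, -0.09, 0.19], [0.02, 0.03, -0.06]]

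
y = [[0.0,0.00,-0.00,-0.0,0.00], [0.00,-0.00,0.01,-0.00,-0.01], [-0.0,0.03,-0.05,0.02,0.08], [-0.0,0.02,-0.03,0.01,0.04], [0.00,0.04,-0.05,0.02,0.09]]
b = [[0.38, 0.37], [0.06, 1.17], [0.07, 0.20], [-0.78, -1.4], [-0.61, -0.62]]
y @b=[[0.0, 0.0], [0.01, 0.01], [-0.07, -0.05], [-0.03, -0.02], [-0.07, -0.05]]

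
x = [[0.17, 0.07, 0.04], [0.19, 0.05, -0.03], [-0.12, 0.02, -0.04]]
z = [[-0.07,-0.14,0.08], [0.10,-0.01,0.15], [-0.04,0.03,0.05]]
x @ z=[[-0.01, -0.02, 0.03], [-0.01, -0.03, 0.02], [0.01, 0.02, -0.01]]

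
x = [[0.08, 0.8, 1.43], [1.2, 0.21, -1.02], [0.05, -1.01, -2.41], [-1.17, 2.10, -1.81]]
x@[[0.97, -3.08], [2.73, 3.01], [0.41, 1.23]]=[[2.85, 3.92], [1.32, -4.32], [-3.7, -6.16], [3.86, 7.70]]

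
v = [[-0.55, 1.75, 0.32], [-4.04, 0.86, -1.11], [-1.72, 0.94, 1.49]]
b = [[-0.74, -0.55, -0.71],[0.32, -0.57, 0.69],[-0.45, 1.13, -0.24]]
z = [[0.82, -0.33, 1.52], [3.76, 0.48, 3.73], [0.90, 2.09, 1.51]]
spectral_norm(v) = 4.67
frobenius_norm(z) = 6.23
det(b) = 0.53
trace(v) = 1.80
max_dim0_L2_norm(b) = 1.38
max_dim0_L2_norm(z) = 4.3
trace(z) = 2.81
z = v @ b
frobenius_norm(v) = 5.27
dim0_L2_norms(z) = [3.95, 2.17, 4.3]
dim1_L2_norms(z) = [1.76, 5.32, 2.73]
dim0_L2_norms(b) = [0.92, 1.38, 1.02]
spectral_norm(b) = 1.50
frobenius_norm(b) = 1.95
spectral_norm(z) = 5.90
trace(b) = -1.55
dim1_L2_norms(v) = [1.86, 4.28, 2.46]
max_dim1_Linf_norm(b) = 1.13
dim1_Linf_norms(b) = [0.74, 0.69, 1.13]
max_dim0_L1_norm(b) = 2.25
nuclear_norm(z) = 8.38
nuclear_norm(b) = 3.00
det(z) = 6.26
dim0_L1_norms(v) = [6.31, 3.55, 2.92]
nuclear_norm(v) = 8.00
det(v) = 11.85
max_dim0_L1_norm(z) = 6.76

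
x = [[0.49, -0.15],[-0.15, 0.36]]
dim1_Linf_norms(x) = [0.49, 0.36]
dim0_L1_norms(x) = [0.64, 0.51]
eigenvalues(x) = [0.59, 0.26]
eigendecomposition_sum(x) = [[0.41, -0.27], [-0.27, 0.18]] + [[0.08, 0.12], [0.12, 0.18]]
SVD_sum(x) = [[0.41, -0.27], [-0.27, 0.18]] + [[0.08, 0.12], [0.12, 0.18]]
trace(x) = 0.85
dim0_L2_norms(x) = [0.51, 0.39]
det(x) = 0.15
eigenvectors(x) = [[0.84, 0.55], [-0.55, 0.84]]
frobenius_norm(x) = 0.64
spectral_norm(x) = 0.59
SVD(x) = [[-0.84,  0.55],[0.55,  0.84]] @ diag([0.5884778272427181, 0.2615221727572819]) @ [[-0.84, 0.55], [0.55, 0.84]]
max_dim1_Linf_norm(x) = 0.49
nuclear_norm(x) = 0.85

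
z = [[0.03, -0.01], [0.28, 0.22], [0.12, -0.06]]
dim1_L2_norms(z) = [0.03, 0.36, 0.13]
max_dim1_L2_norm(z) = 0.36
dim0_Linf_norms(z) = [0.28, 0.22]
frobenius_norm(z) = 0.38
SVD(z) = [[-0.05, 0.21], [-0.98, -0.19], [-0.18, 0.96]] @ diag([0.3617468211192412, 0.1222261731795761]) @ [[-0.82, -0.57], [0.57, -0.82]]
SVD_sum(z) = [[0.02,0.01],[0.29,0.20],[0.05,0.04]] + [[0.01, -0.02],[-0.01, 0.02],[0.07, -0.10]]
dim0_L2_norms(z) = [0.31, 0.23]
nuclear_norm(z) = 0.48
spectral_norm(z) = 0.36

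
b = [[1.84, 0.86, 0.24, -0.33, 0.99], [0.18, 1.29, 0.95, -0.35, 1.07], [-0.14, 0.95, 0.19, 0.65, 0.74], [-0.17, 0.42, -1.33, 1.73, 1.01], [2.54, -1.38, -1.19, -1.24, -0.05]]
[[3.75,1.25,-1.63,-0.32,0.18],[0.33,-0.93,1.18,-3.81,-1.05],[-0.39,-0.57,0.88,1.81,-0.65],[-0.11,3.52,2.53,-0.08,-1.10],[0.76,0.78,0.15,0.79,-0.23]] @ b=[[7.86, 2.91, 1.99, -3.51, 3.51], [-1.74, 0.05, 5.74, -4.31, -3.59], [-2.90, 1.42, -2.10, 4.84, 1.52], [-2.7, 8.33, 5.21, 1.67, 5.50], [0.80, 2.45, 0.17, 1.23, 2.51]]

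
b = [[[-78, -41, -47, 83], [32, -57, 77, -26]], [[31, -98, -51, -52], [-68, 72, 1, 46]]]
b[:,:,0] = [[-78, 32], [31, -68]]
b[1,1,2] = 1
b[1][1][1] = 72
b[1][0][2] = -51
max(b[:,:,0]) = 32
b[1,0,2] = -51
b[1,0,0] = 31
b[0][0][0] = -78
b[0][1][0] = 32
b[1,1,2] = 1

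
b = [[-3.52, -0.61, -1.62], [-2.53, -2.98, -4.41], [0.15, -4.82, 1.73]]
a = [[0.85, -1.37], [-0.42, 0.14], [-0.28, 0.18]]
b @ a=[[-2.28, 4.45], [0.34, 2.26], [1.67, -0.57]]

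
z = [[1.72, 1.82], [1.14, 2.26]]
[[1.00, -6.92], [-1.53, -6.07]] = z @ [[2.78, -2.53],[-2.08, -1.41]]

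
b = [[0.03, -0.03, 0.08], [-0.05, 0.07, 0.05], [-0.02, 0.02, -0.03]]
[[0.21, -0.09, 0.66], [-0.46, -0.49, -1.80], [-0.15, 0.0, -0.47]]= b @ [[3.56, -5.71, 3.89],[-3.97, -9.29, -21.92],[-0.16, -2.46, -1.41]]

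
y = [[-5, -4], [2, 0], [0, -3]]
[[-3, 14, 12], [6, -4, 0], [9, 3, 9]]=y@ [[3, -2, 0], [-3, -1, -3]]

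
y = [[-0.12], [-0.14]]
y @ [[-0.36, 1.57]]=[[0.04,-0.19], [0.05,-0.22]]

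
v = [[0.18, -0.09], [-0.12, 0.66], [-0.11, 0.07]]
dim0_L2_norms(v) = [0.24, 0.67]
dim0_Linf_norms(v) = [0.18, 0.66]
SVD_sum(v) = [[0.03, -0.13], [-0.16, 0.65], [-0.02, 0.09]] + [[0.15, 0.04], [0.04, 0.01], [-0.09, -0.02]]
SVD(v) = [[0.19, 0.84], [-0.97, 0.23], [-0.14, -0.49]] @ diag([0.6886184030418016, 0.1824957396548179]) @ [[0.24, -0.97], [0.97, 0.24]]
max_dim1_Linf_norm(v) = 0.66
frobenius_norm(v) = 0.71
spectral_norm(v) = 0.69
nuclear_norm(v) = 0.87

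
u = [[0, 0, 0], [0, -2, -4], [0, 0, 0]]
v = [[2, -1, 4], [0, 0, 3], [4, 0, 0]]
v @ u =[[0, 2, 4], [0, 0, 0], [0, 0, 0]]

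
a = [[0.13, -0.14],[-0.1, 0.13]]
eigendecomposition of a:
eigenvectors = [[0.76, 0.76], [-0.65, 0.65]]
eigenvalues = [0.25, 0.01]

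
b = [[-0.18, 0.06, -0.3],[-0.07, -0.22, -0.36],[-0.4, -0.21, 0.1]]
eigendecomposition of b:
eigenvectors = [[-0.44, 0.39, -0.35], [-0.4, -0.92, -0.78], [0.8, -0.11, -0.52]]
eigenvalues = [0.42, -0.23, -0.49]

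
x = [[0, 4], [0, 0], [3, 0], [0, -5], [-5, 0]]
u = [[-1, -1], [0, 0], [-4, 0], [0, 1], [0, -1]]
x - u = [[1, 5], [0, 0], [7, 0], [0, -6], [-5, 1]]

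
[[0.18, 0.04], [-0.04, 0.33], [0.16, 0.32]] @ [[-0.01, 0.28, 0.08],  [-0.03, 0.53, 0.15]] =[[-0.0, 0.07, 0.02], [-0.01, 0.16, 0.05], [-0.01, 0.21, 0.06]]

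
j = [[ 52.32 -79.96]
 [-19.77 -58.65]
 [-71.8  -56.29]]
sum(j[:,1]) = -194.89999999999998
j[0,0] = 52.32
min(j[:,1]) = -79.96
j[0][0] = 52.32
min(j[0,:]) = -79.96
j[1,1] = -58.65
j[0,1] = -79.96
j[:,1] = [-79.96, -58.65, -56.29]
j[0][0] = 52.32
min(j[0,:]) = -79.96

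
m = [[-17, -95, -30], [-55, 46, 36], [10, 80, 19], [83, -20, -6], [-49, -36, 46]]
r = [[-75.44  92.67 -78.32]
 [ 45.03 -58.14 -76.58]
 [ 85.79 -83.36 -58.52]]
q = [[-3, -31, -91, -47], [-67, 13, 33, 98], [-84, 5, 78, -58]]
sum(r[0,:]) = -61.08999999999999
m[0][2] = -30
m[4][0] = -49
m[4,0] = -49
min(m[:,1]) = -95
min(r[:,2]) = -78.32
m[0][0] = -17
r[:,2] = [-78.32, -76.58, -58.52]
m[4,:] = [-49, -36, 46]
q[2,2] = 78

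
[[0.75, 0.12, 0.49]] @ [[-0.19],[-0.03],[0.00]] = [[-0.15]]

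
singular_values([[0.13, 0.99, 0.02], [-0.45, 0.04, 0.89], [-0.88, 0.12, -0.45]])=[1.0, 1.0, 0.99]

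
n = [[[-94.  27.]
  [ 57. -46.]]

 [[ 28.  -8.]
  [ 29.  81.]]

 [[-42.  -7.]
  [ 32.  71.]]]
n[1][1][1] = 81.0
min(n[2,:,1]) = -7.0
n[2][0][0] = -42.0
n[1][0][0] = 28.0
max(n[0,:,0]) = 57.0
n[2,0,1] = -7.0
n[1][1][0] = 29.0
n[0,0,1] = 27.0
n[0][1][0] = 57.0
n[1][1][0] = 29.0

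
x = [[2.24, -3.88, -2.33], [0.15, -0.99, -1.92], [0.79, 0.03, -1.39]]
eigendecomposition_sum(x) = [[1.84+0.00j, -2.33+0.00j, 0.05+0.00j], [(-0.17+0j), 0.22+0.00j, -0.01+0.00j], [(0.42+0j), -0.53+0.00j, 0.01+0.00j]] + [[(0.2+0.29j), -0.77+0.65j, -1.19-0.99j], [(0.16+0.22j), (-0.6+0.53j), (-0.96-0.77j)], [(0.19-0.08j), (0.28+0.52j), (-0.7+0.56j)]] + [[(0.2-0.29j), (-0.77-0.65j), -1.19+0.99j], [(0.16-0.22j), -0.60-0.53j, (-0.96+0.77j)], [0.19+0.08j, 0.28-0.52j, -0.70-0.56j]]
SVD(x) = [[-0.92, -0.38, -0.1], [-0.34, 0.64, 0.69], [-0.2, 0.67, -0.72]] @ diag([5.454904404888798, 1.552417439736005, 0.7622453845896962]) @ [[-0.42, 0.71, 0.56], [-0.15, 0.56, -0.82], [-0.90, -0.42, -0.13]]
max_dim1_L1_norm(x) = 8.45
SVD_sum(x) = [[2.08,-3.58,-2.82], [0.77,-1.32,-1.04], [0.45,-0.78,-0.61]] + [[0.09,-0.33,0.48], [-0.15,0.55,-0.81], [-0.15,0.58,-0.85]] + [[0.07, 0.03, 0.01], [-0.47, -0.22, -0.07], [0.49, 0.23, 0.07]]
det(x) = 6.45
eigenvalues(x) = [(2.07+0j), (-1.11+1.37j), (-1.11-1.37j)]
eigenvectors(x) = [[(-0.97+0j), (0.71+0j), (0.71-0j)], [0.09+0.00j, (0.57-0.01j), (0.57+0.01j)], [-0.22+0.00j, 0.08-0.41j, 0.08+0.41j]]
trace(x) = -0.14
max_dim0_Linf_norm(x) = 3.88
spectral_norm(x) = 5.45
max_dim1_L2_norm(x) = 5.05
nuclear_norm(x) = 7.77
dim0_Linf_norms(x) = [2.24, 3.88, 2.33]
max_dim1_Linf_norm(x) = 3.88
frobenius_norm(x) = 5.72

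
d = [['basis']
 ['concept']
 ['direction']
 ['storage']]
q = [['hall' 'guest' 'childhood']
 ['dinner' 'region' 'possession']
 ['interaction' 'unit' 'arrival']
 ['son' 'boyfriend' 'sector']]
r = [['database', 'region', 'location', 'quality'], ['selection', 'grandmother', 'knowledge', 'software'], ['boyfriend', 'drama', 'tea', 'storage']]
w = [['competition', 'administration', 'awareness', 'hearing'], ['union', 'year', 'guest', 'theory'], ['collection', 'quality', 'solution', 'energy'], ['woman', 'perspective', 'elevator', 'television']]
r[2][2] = 'tea'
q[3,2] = 'sector'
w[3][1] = 'perspective'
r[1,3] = 'software'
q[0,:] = ['hall', 'guest', 'childhood']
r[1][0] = 'selection'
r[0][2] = 'location'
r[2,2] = 'tea'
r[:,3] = ['quality', 'software', 'storage']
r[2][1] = 'drama'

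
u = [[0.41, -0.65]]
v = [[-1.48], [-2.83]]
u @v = [[1.23]]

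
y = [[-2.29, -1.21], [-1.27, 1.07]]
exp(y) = [[0.49, -1.25],[-1.31, 3.96]]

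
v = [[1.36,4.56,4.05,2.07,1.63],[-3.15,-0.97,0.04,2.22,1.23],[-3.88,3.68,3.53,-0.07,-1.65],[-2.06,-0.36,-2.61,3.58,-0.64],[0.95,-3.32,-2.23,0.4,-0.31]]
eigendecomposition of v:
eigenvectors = [[-0.63+0.00j, -0.63-0.00j, (0.23+0j), (0.19-0.06j), (0.19+0.06j)], [(0.09-0.38j), 0.09+0.38j, 0.22+0.00j, (-0.17+0.53j), -0.17-0.53j], [-0.35-0.32j, -0.35+0.32j, -0.53+0.00j, 0.25-0.41j, 0.25+0.41j], [0.06-0.37j, (0.06+0.37j), 0.76+0.00j, 0.20-0.15j, (0.2+0.15j)], [(0.27+0.13j), (0.27-0.13j), (0.21+0j), -0.59+0.00j, -0.59-0.00j]]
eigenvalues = [(2.13+5.7j), (2.13-5.7j), (4.5+0j), (-0.78+1.62j), (-0.78-1.62j)]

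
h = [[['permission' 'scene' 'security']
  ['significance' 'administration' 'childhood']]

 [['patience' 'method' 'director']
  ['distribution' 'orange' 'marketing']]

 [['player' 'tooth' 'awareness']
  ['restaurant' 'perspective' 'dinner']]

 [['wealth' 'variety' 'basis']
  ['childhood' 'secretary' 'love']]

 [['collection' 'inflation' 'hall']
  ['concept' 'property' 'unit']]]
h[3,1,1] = 'secretary'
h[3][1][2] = 'love'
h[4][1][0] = 'concept'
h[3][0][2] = 'basis'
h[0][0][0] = 'permission'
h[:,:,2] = [['security', 'childhood'], ['director', 'marketing'], ['awareness', 'dinner'], ['basis', 'love'], ['hall', 'unit']]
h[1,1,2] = 'marketing'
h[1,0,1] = 'method'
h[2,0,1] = 'tooth'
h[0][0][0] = 'permission'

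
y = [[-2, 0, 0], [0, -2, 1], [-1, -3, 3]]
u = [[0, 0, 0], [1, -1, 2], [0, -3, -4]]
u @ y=[[0, 0, 0], [-4, -4, 5], [4, 18, -15]]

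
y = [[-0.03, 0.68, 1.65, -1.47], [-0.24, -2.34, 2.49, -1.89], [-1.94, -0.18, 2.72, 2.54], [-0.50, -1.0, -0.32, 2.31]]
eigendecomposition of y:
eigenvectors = [[(0.19-0.37j), (0.19+0.37j), 0.87+0.00j, -0.10+0.00j], [(0.25-0.2j), 0.25+0.20j, (0.07+0j), (0.98+0j)], [0.78+0.00j, (0.78-0j), 0.38+0.00j, -0.08+0.00j], [(0.14+0.32j), 0.14-0.32j, (0.3+0j), (0.17+0j)]]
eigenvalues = [(2.64+2j), (2.64-2j), (0.23+0j), (-2.86+0j)]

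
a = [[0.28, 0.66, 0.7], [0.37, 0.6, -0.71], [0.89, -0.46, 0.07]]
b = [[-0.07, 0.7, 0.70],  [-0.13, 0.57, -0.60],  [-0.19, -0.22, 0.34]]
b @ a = [[0.86, 0.05, -0.5],[-0.36, 0.53, -0.54],[0.17, -0.41, 0.05]]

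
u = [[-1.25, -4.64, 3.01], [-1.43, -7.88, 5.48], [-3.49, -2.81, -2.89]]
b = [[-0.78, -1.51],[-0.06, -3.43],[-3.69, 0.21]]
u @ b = [[-9.85, 18.43], [-18.63, 30.34], [13.55, 14.30]]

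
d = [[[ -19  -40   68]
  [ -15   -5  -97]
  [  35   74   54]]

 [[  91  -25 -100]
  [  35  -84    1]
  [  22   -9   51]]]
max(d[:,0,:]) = 91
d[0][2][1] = 74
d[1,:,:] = [[91, -25, -100], [35, -84, 1], [22, -9, 51]]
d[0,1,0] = -15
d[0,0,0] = -19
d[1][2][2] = 51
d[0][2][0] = 35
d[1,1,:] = [35, -84, 1]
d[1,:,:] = [[91, -25, -100], [35, -84, 1], [22, -9, 51]]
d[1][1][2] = 1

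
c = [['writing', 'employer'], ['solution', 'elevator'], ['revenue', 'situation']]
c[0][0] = 'writing'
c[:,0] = ['writing', 'solution', 'revenue']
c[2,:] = ['revenue', 'situation']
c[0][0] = 'writing'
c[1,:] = ['solution', 'elevator']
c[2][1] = 'situation'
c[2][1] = 'situation'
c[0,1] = 'employer'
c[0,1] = 'employer'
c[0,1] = 'employer'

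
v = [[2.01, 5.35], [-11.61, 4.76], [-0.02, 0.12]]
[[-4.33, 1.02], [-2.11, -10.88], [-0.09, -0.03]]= v @ [[-0.13, 0.88], [-0.76, -0.14]]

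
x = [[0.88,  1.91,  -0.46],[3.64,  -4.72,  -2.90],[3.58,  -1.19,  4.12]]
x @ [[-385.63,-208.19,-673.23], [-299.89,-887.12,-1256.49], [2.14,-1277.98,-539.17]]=[[-913.13, -1289.74, -2744.32], [5.58, 7135.54, 5043.67], [-1014.87, -4954.92, -3136.32]]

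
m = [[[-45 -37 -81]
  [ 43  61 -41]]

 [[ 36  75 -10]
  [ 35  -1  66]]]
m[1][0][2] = -10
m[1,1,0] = 35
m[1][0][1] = 75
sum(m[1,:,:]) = 201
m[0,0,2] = -81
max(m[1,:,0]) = 36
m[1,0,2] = -10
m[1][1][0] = 35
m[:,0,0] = [-45, 36]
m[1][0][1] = 75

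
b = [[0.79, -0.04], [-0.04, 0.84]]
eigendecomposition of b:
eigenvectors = [[-0.87, 0.48], [-0.48, -0.87]]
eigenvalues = [0.77, 0.86]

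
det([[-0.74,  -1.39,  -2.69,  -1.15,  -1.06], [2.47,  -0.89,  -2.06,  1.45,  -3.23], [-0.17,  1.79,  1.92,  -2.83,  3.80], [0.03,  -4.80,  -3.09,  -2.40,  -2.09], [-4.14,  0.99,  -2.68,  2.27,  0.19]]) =149.808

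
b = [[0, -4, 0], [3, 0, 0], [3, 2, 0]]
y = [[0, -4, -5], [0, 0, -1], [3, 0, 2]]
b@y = [[0, 0, 4], [0, -12, -15], [0, -12, -17]]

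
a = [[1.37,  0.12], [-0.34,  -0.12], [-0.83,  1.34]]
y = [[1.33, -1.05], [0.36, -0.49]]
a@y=[[1.87, -1.5],[-0.50, 0.42],[-0.62, 0.21]]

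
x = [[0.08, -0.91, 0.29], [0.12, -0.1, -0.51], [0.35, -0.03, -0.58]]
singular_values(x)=[0.99, 0.82, 0.14]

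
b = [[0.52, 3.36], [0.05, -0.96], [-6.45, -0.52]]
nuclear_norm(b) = 9.95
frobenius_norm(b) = 7.37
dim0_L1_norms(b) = [7.02, 4.84]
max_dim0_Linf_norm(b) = 6.45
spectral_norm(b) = 6.54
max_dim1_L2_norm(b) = 6.47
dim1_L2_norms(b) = [3.4, 0.96, 6.47]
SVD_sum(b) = [[1.05, 0.18], [-0.11, -0.02], [-6.36, -1.06]] + [[-0.53, 3.18], [0.16, -0.94], [-0.09, 0.54]]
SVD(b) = [[-0.16, 0.95], [0.02, -0.28], [0.99, 0.16]] @ diag([6.536042725150846, 3.411326061079869]) @ [[-0.99, -0.16],[-0.16, 0.99]]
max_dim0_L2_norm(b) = 6.47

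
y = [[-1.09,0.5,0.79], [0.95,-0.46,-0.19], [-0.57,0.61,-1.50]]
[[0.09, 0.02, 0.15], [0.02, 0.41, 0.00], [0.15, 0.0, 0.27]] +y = [[-1.00, 0.52, 0.94], [0.97, -0.05, -0.19], [-0.42, 0.61, -1.23]]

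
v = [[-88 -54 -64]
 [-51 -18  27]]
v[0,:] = [-88, -54, -64]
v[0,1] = -54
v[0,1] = -54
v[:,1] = [-54, -18]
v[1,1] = -18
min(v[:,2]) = -64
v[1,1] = -18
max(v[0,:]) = -54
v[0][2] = -64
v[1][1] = -18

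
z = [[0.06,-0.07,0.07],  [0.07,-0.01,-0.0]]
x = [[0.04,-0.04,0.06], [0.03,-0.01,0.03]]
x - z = [[-0.02, 0.03, -0.01], [-0.04, 0.0, 0.03]]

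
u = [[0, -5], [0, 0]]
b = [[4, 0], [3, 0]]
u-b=[[-4, -5], [-3, 0]]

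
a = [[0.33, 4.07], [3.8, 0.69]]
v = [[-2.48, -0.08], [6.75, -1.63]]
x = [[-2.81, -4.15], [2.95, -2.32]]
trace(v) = -4.11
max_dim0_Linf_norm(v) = 6.75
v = a + x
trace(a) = 1.02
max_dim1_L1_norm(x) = 6.96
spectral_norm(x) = 5.03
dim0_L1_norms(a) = [4.13, 4.76]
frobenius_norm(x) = 6.26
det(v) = 4.58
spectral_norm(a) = 4.47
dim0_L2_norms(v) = [7.19, 1.63]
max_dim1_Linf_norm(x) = 4.15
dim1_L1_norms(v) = [2.56, 8.38]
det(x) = 18.76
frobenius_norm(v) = 7.37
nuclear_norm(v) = 7.97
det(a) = -15.24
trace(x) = -5.13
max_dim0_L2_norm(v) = 7.19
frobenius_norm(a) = 5.62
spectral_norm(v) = 7.35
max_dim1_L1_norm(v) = 8.38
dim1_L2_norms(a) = [4.08, 3.86]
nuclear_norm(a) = 7.88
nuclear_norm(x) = 8.76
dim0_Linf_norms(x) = [2.95, 4.15]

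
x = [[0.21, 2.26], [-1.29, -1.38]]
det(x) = 2.63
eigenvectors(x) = [[0.80+0.00j, (0.8-0j)], [-0.28+0.53j, -0.28-0.53j]]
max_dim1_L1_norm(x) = 2.67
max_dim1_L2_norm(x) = 2.27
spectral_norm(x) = 2.80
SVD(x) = [[0.78,-0.62], [-0.62,-0.78]] @ diag([2.8001793823837122, 0.9376542147685204]) @ [[0.35, 0.94], [0.94, -0.35]]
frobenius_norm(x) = 2.95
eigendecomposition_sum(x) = [[(0.1+0.91j), 1.13+0.44j], [-0.64-0.25j, (-0.69+0.6j)]] + [[(0.1-0.91j), (1.13-0.44j)], [(-0.64+0.25j), (-0.69-0.6j)]]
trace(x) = -1.17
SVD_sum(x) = [[0.76,2.06], [-0.60,-1.63]] + [[-0.55, 0.20], [-0.69, 0.25]]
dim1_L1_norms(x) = [2.47, 2.67]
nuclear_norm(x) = 3.74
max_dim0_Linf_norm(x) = 2.26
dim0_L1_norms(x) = [1.5, 3.64]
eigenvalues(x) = [(-0.58+1.51j), (-0.58-1.51j)]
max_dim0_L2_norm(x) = 2.65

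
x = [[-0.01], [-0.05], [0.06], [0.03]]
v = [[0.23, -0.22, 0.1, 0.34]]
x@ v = [[-0.0, 0.0, -0.00, -0.0], [-0.01, 0.01, -0.01, -0.02], [0.01, -0.01, 0.01, 0.02], [0.01, -0.01, 0.0, 0.01]]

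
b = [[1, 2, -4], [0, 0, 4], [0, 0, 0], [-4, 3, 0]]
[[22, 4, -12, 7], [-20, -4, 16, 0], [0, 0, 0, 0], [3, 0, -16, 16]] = b @ [[0, 0, 4, -1], [1, 0, 0, 4], [-5, -1, 4, 0]]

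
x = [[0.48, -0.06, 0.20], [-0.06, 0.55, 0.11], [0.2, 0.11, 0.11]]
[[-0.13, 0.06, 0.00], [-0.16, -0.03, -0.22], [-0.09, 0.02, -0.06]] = x @ [[-0.1,0.23,-0.24], [-0.20,0.02,-0.51], [-0.47,-0.23,0.43]]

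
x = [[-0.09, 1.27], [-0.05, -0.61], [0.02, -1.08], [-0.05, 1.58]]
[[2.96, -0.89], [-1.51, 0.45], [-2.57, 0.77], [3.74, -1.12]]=x@[[0.94,-0.28], [2.4,-0.72]]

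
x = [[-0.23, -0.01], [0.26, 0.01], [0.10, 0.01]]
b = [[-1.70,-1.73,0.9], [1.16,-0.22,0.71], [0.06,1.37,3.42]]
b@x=[[0.03,  0.01], [-0.25,  -0.01], [0.68,  0.05]]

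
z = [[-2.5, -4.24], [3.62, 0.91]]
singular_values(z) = [5.74, 2.28]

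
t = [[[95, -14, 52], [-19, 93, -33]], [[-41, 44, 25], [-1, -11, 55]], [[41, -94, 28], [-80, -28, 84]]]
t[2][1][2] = 84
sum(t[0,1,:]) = 41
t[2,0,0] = 41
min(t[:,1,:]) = -80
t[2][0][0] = 41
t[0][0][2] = 52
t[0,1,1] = 93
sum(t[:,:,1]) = -10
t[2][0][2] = 28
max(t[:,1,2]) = 84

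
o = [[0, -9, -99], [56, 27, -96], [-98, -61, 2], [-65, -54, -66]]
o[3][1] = -54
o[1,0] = 56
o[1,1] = 27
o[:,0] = [0, 56, -98, -65]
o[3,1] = -54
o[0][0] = 0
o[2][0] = -98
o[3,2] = -66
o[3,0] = -65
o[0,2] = -99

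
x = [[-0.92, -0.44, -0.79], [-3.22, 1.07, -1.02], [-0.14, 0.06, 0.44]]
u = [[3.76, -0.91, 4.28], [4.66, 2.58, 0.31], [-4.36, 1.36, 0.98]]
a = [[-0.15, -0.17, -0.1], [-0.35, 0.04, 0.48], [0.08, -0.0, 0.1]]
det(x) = -1.14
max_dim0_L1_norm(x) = 4.28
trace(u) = 7.32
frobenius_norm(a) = 0.66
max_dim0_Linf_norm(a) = 0.48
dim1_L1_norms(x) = [2.15, 5.31, 0.64]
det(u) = 88.58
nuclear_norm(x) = 4.93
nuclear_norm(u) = 14.58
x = a @ u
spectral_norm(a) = 0.60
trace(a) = -0.01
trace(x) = 0.59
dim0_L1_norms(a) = [0.58, 0.21, 0.68]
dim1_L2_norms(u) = [5.77, 5.34, 4.67]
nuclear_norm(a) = 0.94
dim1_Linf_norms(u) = [4.28, 4.66, 4.36]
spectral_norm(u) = 7.70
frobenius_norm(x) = 3.80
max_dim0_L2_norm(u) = 7.41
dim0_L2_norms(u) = [7.41, 3.06, 4.4]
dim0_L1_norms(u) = [12.78, 4.85, 5.57]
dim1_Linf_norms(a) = [0.17, 0.48, 0.1]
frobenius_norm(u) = 9.14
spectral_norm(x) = 3.67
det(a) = -0.01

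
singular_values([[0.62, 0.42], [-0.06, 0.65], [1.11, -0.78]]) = [1.45, 0.86]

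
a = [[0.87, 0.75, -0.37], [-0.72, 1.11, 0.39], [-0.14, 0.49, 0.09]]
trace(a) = 2.07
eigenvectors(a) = [[(0.22-0.63j),  (0.22+0.63j),  0.42+0.00j], [0.69+0.00j,  (0.69-0j),  (-0.04+0j)], [(0.27-0.08j),  0.27+0.08j,  (0.91+0j)]]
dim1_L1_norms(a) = [1.99, 2.22, 0.72]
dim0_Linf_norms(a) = [0.87, 1.11, 0.39]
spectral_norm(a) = 1.47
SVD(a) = [[0.18, -0.98, -0.12], [0.92, 0.21, -0.33], [0.35, -0.05, 0.94]] @ diag([1.473959928250284, 1.20587792008294, 0.0007561539910874552]) @ [[-0.37, 0.90, 0.22], [-0.83, -0.43, 0.36], [0.42, -0.04, 0.91]]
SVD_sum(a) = [[-0.10, 0.24, 0.06],[-0.51, 1.22, 0.3],[-0.19, 0.46, 0.11]] + [[0.97, 0.51, -0.43], [-0.21, -0.11, 0.09], [0.05, 0.03, -0.02]] + [[-0.0, 0.0, -0.00], [-0.00, 0.00, -0.0], [0.0, -0.0, 0.0]]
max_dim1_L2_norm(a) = 1.38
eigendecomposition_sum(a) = [[0.44+0.52j, (0.38-0.43j), -0.19-0.26j], [-0.36+0.61j, 0.55+0.22j, 0.20-0.27j], [(-0.07+0.28j), (0.25+0.02j), 0.04-0.13j]] + [[(0.44-0.52j), 0.38+0.43j, (-0.19+0.26j)],[-0.36-0.61j, 0.55-0.22j, (0.2+0.27j)],[-0.07-0.28j, (0.25-0.02j), (0.04+0.13j)]] + [[(-0-0j),(-0+0j),0j], [0j,0.00-0.00j,(-0-0j)], [(-0-0j),(-0+0j),0.00+0.00j]]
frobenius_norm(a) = 1.90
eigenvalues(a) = [(1.03+0.61j), (1.03-0.61j), 0j]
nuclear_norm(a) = 2.68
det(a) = 0.00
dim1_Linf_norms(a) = [0.87, 1.11, 0.49]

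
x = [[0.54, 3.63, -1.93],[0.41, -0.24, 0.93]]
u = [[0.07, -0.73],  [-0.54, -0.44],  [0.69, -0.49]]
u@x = [[-0.26, 0.43, -0.81], [-0.47, -1.85, 0.63], [0.17, 2.62, -1.79]]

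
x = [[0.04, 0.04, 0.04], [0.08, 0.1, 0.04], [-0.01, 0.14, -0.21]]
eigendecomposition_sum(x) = [[0.04, 0.05, 0.01],  [0.08, 0.11, 0.02],  [0.03, 0.04, 0.01]] + [[-0.00, 0.00, -0.0], [0.0, -0.0, 0.00], [0.0, -0.0, 0.00]] + [[0.01, -0.01, 0.03], [0.0, -0.01, 0.02], [-0.04, 0.1, -0.22]]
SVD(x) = [[0.04,0.46,0.89], [-0.10,0.89,-0.45], [-0.99,-0.07,0.08]] @ diag([0.2537463017475156, 0.14902462418496373, 0.002115593531167686]) @ [[0.02, -0.58, 0.81], [0.60, 0.65, 0.46], [-0.80, 0.48, 0.36]]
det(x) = 0.00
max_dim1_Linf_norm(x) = 0.21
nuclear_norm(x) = 0.40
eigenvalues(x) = [0.15, -0.0, -0.22]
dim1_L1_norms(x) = [0.12, 0.22, 0.36]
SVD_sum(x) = [[0.0, -0.01, 0.01], [-0.0, 0.01, -0.02], [-0.00, 0.15, -0.21]] + [[0.04, 0.04, 0.03], [0.08, 0.09, 0.06], [-0.01, -0.01, -0.0]] + [[-0.00, 0.00, 0.0],  [0.0, -0.0, -0.0],  [-0.0, 0.0, 0.0]]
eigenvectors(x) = [[-0.41, -0.8, -0.14],[-0.85, 0.48, -0.09],[-0.32, 0.36, 0.99]]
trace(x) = -0.07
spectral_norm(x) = 0.25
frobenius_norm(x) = 0.29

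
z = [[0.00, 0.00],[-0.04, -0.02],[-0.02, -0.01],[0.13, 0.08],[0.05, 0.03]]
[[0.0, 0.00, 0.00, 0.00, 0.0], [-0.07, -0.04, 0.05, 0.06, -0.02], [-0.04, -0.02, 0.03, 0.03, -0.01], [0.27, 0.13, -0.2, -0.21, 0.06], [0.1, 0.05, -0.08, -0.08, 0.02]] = z @ [[0.34, 1.17, -0.71, -0.76, 1.03], [2.87, -0.24, -1.32, -1.34, -0.96]]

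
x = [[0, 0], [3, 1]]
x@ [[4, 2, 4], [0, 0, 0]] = [[0, 0, 0], [12, 6, 12]]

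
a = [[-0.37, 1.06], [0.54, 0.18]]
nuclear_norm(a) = 1.69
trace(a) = -0.19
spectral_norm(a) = 1.12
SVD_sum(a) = [[-0.38, 1.06],[0.00, -0.01]] + [[0.01, 0.00], [0.54, 0.19]]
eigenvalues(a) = [-0.9, 0.71]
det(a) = -0.64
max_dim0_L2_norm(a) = 1.08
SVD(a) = [[1.0, -0.01],  [-0.01, -1.0]] @ diag([1.12275842649776, 0.5691340050711033]) @ [[-0.33,0.94], [-0.94,-0.33]]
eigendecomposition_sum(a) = [[-0.60, 0.59], [0.3, -0.30]] + [[0.23, 0.47], [0.24, 0.48]]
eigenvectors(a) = [[-0.89, -0.70], [0.45, -0.71]]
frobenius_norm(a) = 1.26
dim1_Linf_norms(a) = [1.06, 0.54]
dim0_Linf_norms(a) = [0.54, 1.06]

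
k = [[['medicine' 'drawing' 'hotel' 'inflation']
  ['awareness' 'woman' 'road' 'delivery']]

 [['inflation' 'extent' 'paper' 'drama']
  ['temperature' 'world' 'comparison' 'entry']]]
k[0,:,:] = [['medicine', 'drawing', 'hotel', 'inflation'], ['awareness', 'woman', 'road', 'delivery']]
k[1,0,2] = 'paper'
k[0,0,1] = 'drawing'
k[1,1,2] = 'comparison'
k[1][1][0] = 'temperature'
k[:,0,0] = ['medicine', 'inflation']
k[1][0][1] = 'extent'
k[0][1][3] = 'delivery'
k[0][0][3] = 'inflation'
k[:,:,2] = [['hotel', 'road'], ['paper', 'comparison']]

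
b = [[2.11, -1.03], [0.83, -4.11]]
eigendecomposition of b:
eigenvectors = [[0.99,0.17], [0.14,0.99]]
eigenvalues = [1.97, -3.97]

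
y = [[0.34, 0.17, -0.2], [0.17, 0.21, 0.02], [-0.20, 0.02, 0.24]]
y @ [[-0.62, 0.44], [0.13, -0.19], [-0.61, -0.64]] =[[-0.07, 0.25],[-0.09, 0.02],[-0.02, -0.25]]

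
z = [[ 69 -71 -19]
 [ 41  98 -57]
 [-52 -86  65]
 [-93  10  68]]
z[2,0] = -52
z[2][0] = -52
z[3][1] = 10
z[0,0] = 69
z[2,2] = 65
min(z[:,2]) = -57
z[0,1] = -71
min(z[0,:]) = -71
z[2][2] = 65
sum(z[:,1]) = -49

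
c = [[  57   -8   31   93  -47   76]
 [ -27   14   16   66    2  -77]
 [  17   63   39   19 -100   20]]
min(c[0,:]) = -47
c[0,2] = 31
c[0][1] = -8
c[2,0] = 17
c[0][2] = 31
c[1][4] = 2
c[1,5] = -77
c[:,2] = [31, 16, 39]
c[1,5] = -77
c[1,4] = 2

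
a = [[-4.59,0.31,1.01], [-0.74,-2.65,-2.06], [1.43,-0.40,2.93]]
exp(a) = [[0.54, -0.15, 2.81], [-1.68, 0.58, -8.89], [4.60, -1.42, 24.48]]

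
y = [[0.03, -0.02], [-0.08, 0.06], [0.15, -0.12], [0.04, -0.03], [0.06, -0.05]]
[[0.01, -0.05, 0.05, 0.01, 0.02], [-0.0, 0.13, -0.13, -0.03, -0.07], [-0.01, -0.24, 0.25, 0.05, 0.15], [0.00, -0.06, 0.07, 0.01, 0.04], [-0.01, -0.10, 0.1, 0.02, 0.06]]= y @ [[1.39, -1.43, 1.35, -0.07, -0.13],[1.82, 0.22, -0.43, -0.54, -1.42]]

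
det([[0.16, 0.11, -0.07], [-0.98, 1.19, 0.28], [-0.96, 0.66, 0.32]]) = 0.002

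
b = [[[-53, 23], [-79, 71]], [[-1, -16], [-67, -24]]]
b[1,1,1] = -24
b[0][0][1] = 23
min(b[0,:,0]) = -79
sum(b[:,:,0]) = -200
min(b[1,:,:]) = -67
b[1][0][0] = -1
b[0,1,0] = -79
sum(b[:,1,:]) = -99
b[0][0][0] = -53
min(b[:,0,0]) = -53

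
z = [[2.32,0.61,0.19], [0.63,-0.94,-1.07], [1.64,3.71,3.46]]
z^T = [[2.32, 0.63, 1.64], [0.61, -0.94, 3.71], [0.19, -1.07, 3.46]]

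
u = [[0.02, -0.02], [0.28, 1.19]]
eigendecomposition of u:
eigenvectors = [[-0.97, 0.02], [0.23, -1.0]]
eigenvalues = [0.02, 1.19]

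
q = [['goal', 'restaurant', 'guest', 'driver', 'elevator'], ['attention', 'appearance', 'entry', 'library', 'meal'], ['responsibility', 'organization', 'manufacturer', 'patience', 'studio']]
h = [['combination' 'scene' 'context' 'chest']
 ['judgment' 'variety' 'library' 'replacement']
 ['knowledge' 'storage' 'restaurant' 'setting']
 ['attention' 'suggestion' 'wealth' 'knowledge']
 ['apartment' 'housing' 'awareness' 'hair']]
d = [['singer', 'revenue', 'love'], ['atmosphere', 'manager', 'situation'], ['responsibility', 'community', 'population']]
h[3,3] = 'knowledge'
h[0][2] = 'context'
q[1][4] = 'meal'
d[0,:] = ['singer', 'revenue', 'love']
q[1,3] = 'library'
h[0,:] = ['combination', 'scene', 'context', 'chest']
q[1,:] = ['attention', 'appearance', 'entry', 'library', 'meal']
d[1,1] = 'manager'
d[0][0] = 'singer'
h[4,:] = ['apartment', 'housing', 'awareness', 'hair']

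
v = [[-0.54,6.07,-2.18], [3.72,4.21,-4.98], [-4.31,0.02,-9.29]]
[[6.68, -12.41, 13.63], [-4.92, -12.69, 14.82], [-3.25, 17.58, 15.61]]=v @ [[-1.46, -1.87, -0.08], [1.34, -2.58, 1.65], [1.03, -1.03, -1.64]]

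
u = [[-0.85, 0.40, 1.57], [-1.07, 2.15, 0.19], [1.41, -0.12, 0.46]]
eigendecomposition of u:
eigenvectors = [[0.82, 0.49, 0.2], [0.25, 0.66, 0.97], [-0.52, 0.57, 0.11]]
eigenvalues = [-1.72, 1.53, 1.95]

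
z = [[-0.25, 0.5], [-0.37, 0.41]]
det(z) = 0.083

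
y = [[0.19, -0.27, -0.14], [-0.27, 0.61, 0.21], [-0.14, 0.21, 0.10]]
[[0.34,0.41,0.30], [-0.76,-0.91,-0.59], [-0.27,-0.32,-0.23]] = y @[[0.81, 1.07, 0.46],  [-1.27, -1.51, -0.71],  [1.13, 1.45, -0.15]]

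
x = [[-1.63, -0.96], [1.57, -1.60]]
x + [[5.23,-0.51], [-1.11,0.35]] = [[3.60, -1.47], [0.46, -1.25]]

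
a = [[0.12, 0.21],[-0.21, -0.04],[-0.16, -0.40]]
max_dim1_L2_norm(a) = 0.43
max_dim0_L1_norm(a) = 0.65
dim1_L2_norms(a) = [0.24, 0.21, 0.43]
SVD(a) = [[-0.47,  0.02], [0.27,  -0.95], [0.84,  0.31]] @ diag([0.5097927962383523, 0.1729488505410832]) @ [[-0.49,  -0.87], [0.87,  -0.49]]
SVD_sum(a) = [[0.12, 0.21], [-0.07, -0.12], [-0.21, -0.37]] + [[0.0, -0.0], [-0.14, 0.08], [0.05, -0.03]]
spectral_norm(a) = 0.51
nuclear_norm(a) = 0.68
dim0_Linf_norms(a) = [0.21, 0.4]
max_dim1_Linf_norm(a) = 0.4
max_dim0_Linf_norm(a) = 0.4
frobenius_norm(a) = 0.54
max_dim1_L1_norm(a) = 0.56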